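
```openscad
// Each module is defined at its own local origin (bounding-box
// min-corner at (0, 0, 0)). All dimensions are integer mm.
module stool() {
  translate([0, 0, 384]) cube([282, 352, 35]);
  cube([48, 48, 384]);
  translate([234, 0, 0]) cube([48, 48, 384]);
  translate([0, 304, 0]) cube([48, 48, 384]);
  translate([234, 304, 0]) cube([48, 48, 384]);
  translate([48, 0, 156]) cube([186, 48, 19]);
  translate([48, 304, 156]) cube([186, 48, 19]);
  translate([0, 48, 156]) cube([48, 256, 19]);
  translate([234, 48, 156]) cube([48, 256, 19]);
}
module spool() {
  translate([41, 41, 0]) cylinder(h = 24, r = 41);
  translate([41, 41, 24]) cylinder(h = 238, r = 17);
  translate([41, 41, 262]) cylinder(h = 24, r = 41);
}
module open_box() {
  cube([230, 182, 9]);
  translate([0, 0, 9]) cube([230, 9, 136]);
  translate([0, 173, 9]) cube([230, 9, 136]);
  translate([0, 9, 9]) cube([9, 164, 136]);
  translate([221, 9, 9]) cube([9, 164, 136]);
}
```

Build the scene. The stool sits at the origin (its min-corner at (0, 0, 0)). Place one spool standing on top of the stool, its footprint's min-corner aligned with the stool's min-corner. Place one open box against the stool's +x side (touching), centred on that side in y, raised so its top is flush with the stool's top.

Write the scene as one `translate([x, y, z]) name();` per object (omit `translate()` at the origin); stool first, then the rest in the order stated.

stool();
translate([0, 0, 419]) spool();
translate([282, 85, 274]) open_box();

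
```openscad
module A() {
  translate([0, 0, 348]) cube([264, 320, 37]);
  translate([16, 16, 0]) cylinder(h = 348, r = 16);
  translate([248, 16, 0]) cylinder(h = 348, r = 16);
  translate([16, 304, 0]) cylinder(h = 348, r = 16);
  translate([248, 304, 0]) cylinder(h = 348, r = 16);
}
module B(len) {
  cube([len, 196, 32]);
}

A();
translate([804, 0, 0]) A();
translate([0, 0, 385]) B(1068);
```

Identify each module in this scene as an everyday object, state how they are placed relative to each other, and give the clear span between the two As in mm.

Second stool starts at x = 804; first ends at x = 264; clear span = 804 − 264 = 540 mm.

A is a stool. B is a beam. A beam spans the tops of two stools. The clear span between the two stools is 540 mm.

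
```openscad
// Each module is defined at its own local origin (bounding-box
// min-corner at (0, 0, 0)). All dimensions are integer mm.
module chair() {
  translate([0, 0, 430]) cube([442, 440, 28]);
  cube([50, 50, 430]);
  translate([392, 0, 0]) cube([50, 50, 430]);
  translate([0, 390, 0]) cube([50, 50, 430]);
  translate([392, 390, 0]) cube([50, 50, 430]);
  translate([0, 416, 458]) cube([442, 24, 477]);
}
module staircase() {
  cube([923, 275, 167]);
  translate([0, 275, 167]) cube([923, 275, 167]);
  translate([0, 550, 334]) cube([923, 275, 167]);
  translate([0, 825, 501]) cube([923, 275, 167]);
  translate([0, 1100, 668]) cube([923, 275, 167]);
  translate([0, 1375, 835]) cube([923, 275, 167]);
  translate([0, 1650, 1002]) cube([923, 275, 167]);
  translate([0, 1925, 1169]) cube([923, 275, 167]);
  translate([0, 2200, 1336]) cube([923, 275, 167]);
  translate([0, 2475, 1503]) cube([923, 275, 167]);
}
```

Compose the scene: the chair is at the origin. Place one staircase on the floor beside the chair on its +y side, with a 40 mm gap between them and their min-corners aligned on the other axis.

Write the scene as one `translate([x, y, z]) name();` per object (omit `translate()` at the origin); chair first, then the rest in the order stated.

chair();
translate([0, 480, 0]) staircase();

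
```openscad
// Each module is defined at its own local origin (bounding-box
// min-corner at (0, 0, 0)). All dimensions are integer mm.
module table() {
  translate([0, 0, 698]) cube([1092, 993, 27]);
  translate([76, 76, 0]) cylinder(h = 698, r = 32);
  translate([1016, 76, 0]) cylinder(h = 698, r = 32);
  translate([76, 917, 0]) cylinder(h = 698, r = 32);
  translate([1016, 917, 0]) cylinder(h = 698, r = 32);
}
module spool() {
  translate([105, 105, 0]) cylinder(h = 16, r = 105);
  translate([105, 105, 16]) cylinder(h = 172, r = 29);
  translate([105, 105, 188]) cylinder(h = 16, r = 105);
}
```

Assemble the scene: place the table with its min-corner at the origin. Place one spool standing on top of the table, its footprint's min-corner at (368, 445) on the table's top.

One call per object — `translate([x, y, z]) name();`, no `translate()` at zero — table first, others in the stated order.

table();
translate([368, 445, 725]) spool();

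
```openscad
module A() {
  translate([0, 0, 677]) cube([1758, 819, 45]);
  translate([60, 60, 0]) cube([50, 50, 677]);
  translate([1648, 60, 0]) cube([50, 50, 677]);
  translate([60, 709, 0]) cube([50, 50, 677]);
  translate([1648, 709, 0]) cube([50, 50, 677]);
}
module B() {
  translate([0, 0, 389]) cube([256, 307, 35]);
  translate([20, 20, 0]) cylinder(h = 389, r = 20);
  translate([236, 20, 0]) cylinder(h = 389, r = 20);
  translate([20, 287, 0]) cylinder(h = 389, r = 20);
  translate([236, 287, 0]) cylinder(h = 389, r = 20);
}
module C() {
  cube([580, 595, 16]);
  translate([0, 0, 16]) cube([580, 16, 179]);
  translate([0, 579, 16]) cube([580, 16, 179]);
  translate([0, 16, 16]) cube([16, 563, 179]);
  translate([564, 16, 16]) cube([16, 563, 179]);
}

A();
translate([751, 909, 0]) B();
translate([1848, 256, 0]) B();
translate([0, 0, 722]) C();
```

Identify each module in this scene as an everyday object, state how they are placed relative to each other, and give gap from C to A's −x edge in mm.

The open box's min-x is at 0; the table's min-x is 0; gap = 0 mm.

A is a table. B is a stool. C is an open box. Two stools sit around the table at the +y, +x sides. The open box is on top of the table. The gap from the open box to the table's −x edge is 0 mm.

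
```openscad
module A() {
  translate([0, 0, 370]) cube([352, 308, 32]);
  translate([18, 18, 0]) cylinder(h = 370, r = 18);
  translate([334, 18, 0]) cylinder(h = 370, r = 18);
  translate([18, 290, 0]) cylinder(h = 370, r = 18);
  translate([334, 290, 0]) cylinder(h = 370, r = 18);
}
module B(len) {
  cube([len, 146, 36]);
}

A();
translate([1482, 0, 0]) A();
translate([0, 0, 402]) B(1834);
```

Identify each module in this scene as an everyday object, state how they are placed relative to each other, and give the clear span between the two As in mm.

Second stool starts at x = 1482; first ends at x = 352; clear span = 1482 − 352 = 1130 mm.

A is a stool. B is a beam. A beam spans the tops of two stools. The clear span between the two stools is 1130 mm.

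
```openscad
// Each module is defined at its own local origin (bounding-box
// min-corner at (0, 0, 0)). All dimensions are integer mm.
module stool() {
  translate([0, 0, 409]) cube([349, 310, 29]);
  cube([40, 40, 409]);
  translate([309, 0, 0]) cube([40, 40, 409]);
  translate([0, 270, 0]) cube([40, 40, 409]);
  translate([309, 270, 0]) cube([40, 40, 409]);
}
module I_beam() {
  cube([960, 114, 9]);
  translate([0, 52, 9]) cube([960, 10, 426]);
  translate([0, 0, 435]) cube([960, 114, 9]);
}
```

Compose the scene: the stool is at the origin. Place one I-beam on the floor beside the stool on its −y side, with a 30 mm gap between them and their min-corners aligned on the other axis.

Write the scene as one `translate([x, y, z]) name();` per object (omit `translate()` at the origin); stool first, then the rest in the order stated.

stool();
translate([0, -144, 0]) I_beam();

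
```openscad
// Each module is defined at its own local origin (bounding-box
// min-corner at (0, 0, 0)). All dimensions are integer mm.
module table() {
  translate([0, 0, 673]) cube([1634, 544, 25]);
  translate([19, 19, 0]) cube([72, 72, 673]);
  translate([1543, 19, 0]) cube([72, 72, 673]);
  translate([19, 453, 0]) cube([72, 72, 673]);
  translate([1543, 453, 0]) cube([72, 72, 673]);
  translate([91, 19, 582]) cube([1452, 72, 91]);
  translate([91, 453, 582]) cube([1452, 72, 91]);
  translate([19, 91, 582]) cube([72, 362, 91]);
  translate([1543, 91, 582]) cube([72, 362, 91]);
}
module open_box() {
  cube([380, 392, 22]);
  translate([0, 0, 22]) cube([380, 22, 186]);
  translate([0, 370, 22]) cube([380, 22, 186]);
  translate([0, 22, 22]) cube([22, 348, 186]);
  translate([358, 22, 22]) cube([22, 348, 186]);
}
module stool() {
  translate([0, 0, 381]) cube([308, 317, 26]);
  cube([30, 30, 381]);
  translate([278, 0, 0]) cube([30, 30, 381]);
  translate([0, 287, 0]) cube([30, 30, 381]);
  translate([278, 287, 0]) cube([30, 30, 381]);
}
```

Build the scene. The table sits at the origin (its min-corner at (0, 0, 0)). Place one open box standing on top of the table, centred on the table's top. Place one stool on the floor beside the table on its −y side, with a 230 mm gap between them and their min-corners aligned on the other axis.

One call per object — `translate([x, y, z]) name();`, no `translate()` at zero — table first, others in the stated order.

table();
translate([627, 76, 698]) open_box();
translate([0, -547, 0]) stool();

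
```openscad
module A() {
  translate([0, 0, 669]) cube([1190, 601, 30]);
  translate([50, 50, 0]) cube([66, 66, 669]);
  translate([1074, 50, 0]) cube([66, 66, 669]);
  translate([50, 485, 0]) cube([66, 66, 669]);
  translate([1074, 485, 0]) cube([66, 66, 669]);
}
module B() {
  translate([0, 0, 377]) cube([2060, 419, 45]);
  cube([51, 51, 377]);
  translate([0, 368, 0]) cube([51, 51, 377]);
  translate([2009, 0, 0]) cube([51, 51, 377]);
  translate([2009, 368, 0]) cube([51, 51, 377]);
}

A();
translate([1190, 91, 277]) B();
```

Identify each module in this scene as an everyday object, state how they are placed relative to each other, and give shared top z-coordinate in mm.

Both tops at z = 699 mm.

A is a table. B is a bench. The bench is beside the table with their tops flush at z = 699. The shared top z-coordinate is 699 mm.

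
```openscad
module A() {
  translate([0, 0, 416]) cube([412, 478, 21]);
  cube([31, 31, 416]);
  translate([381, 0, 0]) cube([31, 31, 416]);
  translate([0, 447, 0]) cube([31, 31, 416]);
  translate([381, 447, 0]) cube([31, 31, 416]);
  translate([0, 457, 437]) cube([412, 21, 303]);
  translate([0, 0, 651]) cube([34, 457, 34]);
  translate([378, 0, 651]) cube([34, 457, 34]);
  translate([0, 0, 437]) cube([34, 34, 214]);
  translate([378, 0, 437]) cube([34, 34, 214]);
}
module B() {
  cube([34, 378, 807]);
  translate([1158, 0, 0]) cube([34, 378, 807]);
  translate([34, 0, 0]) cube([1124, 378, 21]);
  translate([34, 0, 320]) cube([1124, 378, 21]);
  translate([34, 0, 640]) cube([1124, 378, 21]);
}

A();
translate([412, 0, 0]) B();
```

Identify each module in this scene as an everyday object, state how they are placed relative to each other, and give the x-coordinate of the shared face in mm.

A is a chair. B is a bookshelf. The bookshelf is against the chair's +x side, with their −y faces flush. The x-coordinate of the shared face is 412 mm.

The chair's +x face and the bookshelf's −x face are both at x = 412 mm.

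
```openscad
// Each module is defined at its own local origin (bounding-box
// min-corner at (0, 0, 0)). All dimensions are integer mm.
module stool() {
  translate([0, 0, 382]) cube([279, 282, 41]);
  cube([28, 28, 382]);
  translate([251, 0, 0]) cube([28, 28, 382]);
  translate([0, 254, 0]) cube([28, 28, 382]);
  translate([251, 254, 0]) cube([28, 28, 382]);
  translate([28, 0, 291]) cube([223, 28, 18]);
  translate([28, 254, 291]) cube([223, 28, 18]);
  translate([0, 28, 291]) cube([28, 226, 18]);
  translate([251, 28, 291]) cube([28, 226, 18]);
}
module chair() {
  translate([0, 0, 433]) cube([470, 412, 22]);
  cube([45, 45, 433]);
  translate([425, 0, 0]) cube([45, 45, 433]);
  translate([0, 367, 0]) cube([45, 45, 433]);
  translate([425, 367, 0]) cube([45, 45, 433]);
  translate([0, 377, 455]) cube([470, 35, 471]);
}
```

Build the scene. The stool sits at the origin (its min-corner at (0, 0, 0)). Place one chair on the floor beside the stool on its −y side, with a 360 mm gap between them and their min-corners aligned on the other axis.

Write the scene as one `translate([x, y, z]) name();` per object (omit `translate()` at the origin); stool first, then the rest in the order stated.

stool();
translate([0, -772, 0]) chair();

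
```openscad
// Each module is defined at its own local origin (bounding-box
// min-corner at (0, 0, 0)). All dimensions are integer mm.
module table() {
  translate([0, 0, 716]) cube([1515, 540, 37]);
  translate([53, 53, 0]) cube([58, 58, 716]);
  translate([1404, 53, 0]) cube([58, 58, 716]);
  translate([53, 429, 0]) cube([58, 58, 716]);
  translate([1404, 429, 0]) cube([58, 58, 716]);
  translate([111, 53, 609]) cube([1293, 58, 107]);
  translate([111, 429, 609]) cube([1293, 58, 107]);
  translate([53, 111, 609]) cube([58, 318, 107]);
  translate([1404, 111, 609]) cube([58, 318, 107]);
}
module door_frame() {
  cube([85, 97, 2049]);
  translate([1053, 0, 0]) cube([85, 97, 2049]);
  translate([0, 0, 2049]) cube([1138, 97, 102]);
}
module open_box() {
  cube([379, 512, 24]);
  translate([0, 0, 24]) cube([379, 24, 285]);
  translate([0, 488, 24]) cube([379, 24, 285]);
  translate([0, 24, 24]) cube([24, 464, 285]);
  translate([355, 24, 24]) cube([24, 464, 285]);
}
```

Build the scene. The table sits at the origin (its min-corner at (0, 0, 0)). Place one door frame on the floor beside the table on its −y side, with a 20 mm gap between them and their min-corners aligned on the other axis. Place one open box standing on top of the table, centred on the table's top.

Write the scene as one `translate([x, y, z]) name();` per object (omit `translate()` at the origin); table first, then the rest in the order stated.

table();
translate([0, -117, 0]) door_frame();
translate([568, 14, 753]) open_box();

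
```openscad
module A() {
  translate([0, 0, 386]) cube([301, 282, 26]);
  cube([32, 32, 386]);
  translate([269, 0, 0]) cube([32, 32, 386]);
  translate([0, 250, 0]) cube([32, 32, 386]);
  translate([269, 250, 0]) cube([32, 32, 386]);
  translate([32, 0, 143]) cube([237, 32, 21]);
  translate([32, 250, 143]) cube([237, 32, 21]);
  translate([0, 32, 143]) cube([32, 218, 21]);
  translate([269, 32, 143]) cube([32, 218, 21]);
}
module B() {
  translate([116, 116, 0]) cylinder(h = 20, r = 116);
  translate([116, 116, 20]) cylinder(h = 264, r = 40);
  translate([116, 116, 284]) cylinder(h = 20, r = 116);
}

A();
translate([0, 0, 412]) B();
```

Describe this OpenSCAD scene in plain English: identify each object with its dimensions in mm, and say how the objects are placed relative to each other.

A is a simple wooden stool: a rectangular seat 301 mm (x) by 282 mm (y), 26 mm thick, top face at z = 412 mm, on four square legs, each 32×32 mm in cross-section. The legs rest on z = 0, each flush with a corner of the seat. Four stretchers, 32 mm wide and 21 mm tall, connect adjacent legs with their undersides at z = 143 mm, each running between the inner faces of the legs it joins and aligned with the legs' outer faces on the other axis.

B is a spool: two coaxial disc flanges of radius 116 mm and thickness 20 mm, joined by a core cylinder of radius 40 mm and height 264 mm. The lower flange rests on z = 0 and the three cylinders share a vertical axis.

The spool is on top of the stool.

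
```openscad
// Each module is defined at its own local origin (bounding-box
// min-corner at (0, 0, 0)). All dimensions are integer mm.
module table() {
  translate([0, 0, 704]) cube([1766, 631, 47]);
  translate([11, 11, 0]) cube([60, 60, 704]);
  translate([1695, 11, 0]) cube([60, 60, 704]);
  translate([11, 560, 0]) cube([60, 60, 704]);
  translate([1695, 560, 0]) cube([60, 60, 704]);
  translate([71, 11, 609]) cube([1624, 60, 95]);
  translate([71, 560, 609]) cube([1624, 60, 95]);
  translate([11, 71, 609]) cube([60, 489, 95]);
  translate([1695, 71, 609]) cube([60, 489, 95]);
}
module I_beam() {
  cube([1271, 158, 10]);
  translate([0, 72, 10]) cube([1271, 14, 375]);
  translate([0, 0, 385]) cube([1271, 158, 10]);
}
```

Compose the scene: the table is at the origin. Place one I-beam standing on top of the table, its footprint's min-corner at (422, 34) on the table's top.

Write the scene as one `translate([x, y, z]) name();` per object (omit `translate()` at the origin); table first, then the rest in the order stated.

table();
translate([422, 34, 751]) I_beam();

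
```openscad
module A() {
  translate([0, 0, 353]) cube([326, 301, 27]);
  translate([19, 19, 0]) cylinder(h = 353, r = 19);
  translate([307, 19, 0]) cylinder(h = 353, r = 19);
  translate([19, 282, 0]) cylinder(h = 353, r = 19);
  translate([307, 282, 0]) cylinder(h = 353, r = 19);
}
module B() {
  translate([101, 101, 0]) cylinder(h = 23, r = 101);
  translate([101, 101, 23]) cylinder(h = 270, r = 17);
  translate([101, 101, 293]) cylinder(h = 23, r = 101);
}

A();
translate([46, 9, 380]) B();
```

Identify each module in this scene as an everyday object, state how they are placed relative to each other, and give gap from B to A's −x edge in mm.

The spool's min-x is at 46; the stool's min-x is 0; gap = 46 mm.

A is a stool. B is a spool. The spool is on top of the stool. The gap from the spool to the stool's −x edge is 46 mm.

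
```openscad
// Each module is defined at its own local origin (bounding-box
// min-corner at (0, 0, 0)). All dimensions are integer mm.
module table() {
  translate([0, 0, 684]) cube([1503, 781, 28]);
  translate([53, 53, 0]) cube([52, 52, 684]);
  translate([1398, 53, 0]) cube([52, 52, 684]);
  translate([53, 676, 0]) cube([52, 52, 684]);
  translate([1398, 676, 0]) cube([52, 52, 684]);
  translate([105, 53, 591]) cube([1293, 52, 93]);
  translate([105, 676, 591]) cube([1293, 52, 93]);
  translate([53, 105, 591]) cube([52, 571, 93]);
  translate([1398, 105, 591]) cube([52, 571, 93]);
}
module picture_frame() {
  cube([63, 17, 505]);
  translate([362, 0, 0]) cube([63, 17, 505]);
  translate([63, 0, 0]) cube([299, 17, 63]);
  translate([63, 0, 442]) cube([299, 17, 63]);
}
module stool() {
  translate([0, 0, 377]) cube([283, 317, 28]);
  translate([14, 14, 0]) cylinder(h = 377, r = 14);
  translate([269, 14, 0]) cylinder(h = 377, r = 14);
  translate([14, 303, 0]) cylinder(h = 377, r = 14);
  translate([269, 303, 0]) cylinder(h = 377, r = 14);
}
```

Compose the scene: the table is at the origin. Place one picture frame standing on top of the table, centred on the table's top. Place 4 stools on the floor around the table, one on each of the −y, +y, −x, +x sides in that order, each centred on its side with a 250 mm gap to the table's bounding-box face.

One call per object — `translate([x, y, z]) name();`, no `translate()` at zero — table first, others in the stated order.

table();
translate([539, 382, 712]) picture_frame();
translate([610, -567, 0]) stool();
translate([610, 1031, 0]) stool();
translate([-533, 232, 0]) stool();
translate([1753, 232, 0]) stool();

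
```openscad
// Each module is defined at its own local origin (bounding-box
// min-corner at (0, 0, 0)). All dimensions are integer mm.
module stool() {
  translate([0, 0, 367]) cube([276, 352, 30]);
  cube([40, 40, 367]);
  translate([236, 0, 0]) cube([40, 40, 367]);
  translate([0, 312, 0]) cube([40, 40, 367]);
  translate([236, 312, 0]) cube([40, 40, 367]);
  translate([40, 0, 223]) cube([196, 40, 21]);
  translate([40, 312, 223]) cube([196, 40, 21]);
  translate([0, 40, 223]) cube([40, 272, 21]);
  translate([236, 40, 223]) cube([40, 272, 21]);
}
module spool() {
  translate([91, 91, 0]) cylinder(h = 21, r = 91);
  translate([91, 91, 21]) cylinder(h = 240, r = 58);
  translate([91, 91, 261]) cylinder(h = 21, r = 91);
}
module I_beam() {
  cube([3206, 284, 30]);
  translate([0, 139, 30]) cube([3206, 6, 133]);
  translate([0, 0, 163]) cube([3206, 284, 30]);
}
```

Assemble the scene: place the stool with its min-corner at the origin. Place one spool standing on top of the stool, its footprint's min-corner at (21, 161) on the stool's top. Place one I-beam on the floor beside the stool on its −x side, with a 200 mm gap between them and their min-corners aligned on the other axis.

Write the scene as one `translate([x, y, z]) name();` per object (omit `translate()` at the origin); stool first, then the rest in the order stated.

stool();
translate([21, 161, 397]) spool();
translate([-3406, 0, 0]) I_beam();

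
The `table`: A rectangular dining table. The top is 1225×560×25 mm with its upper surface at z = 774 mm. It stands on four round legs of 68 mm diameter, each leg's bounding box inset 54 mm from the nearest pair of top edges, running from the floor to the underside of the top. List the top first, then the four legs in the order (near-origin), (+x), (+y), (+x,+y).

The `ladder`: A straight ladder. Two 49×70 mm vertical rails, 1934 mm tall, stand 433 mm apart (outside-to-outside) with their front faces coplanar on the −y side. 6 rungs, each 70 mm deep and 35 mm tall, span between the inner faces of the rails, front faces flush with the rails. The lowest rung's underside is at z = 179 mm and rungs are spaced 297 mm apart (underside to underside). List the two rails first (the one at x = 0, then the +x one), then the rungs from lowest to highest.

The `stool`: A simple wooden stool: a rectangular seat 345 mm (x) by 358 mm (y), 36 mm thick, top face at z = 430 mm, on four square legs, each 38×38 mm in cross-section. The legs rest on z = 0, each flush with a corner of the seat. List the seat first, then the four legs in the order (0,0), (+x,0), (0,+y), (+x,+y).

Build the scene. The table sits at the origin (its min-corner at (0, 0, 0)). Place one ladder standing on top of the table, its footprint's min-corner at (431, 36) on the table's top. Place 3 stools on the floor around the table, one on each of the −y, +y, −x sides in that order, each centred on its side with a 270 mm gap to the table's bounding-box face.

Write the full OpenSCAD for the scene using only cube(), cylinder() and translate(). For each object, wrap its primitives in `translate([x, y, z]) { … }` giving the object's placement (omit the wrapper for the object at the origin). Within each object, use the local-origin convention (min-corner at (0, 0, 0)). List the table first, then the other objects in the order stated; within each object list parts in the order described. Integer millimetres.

translate([0, 0, 749]) cube([1225, 560, 25]);
translate([88, 88, 0]) cylinder(h = 749, r = 34);
translate([1137, 88, 0]) cylinder(h = 749, r = 34);
translate([88, 472, 0]) cylinder(h = 749, r = 34);
translate([1137, 472, 0]) cylinder(h = 749, r = 34);
translate([431, 36, 774]) {
  cube([49, 70, 1934]);
  translate([384, 0, 0]) cube([49, 70, 1934]);
  translate([49, 0, 179]) cube([335, 70, 35]);
  translate([49, 0, 476]) cube([335, 70, 35]);
  translate([49, 0, 773]) cube([335, 70, 35]);
  translate([49, 0, 1070]) cube([335, 70, 35]);
  translate([49, 0, 1367]) cube([335, 70, 35]);
  translate([49, 0, 1664]) cube([335, 70, 35]);
}
translate([440, -628, 0]) {
  translate([0, 0, 394]) cube([345, 358, 36]);
  cube([38, 38, 394]);
  translate([307, 0, 0]) cube([38, 38, 394]);
  translate([0, 320, 0]) cube([38, 38, 394]);
  translate([307, 320, 0]) cube([38, 38, 394]);
}
translate([440, 830, 0]) {
  translate([0, 0, 394]) cube([345, 358, 36]);
  cube([38, 38, 394]);
  translate([307, 0, 0]) cube([38, 38, 394]);
  translate([0, 320, 0]) cube([38, 38, 394]);
  translate([307, 320, 0]) cube([38, 38, 394]);
}
translate([-615, 101, 0]) {
  translate([0, 0, 394]) cube([345, 358, 36]);
  cube([38, 38, 394]);
  translate([307, 0, 0]) cube([38, 38, 394]);
  translate([0, 320, 0]) cube([38, 38, 394]);
  translate([307, 320, 0]) cube([38, 38, 394]);
}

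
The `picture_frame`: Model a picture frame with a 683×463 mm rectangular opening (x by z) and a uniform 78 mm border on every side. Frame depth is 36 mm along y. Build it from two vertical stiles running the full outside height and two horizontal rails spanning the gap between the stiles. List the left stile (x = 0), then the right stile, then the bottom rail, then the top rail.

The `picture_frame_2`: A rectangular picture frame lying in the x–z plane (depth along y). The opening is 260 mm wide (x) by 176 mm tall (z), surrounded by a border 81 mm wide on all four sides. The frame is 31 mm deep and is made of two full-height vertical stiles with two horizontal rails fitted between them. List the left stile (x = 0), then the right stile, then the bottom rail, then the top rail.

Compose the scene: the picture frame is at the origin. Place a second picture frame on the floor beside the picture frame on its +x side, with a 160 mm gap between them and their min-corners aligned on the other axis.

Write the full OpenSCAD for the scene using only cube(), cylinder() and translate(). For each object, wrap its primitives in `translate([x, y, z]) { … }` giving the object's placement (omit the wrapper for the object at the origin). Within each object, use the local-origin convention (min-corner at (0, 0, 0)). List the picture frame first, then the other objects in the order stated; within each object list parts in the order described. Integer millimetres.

cube([78, 36, 619]);
translate([761, 0, 0]) cube([78, 36, 619]);
translate([78, 0, 0]) cube([683, 36, 78]);
translate([78, 0, 541]) cube([683, 36, 78]);
translate([999, 0, 0]) {
  cube([81, 31, 338]);
  translate([341, 0, 0]) cube([81, 31, 338]);
  translate([81, 0, 0]) cube([260, 31, 81]);
  translate([81, 0, 257]) cube([260, 31, 81]);
}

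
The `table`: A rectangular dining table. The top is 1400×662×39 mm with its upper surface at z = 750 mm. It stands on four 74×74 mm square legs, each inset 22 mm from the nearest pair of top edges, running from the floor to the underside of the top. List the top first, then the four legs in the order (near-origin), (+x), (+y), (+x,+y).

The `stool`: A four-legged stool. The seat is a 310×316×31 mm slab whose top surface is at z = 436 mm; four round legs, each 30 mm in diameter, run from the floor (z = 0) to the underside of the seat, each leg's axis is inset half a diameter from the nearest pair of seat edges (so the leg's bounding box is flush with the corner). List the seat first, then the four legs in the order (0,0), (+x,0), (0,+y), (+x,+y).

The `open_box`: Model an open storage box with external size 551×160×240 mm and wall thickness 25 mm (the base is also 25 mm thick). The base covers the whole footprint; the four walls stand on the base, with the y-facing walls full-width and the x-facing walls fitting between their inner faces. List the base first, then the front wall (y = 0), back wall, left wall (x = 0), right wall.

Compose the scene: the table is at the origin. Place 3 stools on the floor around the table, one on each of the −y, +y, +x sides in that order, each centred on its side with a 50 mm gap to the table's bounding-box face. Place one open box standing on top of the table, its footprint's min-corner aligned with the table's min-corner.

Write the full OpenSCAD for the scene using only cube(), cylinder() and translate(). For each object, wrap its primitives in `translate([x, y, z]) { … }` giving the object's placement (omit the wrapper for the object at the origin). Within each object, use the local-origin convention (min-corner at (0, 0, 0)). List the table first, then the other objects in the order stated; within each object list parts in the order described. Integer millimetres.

translate([0, 0, 711]) cube([1400, 662, 39]);
translate([22, 22, 0]) cube([74, 74, 711]);
translate([1304, 22, 0]) cube([74, 74, 711]);
translate([22, 566, 0]) cube([74, 74, 711]);
translate([1304, 566, 0]) cube([74, 74, 711]);
translate([545, -366, 0]) {
  translate([0, 0, 405]) cube([310, 316, 31]);
  translate([15, 15, 0]) cylinder(h = 405, r = 15);
  translate([295, 15, 0]) cylinder(h = 405, r = 15);
  translate([15, 301, 0]) cylinder(h = 405, r = 15);
  translate([295, 301, 0]) cylinder(h = 405, r = 15);
}
translate([545, 712, 0]) {
  translate([0, 0, 405]) cube([310, 316, 31]);
  translate([15, 15, 0]) cylinder(h = 405, r = 15);
  translate([295, 15, 0]) cylinder(h = 405, r = 15);
  translate([15, 301, 0]) cylinder(h = 405, r = 15);
  translate([295, 301, 0]) cylinder(h = 405, r = 15);
}
translate([1450, 173, 0]) {
  translate([0, 0, 405]) cube([310, 316, 31]);
  translate([15, 15, 0]) cylinder(h = 405, r = 15);
  translate([295, 15, 0]) cylinder(h = 405, r = 15);
  translate([15, 301, 0]) cylinder(h = 405, r = 15);
  translate([295, 301, 0]) cylinder(h = 405, r = 15);
}
translate([0, 0, 750]) {
  cube([551, 160, 25]);
  translate([0, 0, 25]) cube([551, 25, 215]);
  translate([0, 135, 25]) cube([551, 25, 215]);
  translate([0, 25, 25]) cube([25, 110, 215]);
  translate([526, 25, 25]) cube([25, 110, 215]);
}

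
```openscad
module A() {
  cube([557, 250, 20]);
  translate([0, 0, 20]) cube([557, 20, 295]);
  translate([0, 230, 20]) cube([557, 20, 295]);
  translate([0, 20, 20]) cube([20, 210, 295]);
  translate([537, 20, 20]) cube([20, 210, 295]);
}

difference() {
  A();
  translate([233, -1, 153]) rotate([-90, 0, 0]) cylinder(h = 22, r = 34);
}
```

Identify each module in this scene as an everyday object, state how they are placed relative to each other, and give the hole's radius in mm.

The subtracted cylinder has r = 34 mm.

A is an open box. The open box has a circular hole through its front wall. The hole's radius is 34 mm.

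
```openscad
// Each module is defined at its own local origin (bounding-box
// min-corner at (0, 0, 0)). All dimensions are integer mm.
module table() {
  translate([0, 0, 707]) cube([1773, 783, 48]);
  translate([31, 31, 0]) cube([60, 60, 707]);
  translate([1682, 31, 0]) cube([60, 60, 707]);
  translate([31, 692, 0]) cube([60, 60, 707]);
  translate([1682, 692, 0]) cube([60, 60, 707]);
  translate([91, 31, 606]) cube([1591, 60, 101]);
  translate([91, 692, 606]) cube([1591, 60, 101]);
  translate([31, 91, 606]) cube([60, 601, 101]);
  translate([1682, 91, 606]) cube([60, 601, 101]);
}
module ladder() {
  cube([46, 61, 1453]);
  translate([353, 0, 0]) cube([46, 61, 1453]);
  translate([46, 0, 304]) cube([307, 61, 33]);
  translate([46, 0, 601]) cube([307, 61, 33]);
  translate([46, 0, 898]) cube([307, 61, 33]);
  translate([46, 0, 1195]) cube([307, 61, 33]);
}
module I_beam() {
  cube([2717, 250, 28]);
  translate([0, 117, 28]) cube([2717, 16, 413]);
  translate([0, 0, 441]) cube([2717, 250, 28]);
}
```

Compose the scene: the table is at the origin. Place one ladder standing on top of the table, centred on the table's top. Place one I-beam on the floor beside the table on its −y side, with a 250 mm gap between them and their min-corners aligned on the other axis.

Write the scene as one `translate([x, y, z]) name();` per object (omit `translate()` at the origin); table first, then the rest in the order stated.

table();
translate([687, 361, 755]) ladder();
translate([0, -500, 0]) I_beam();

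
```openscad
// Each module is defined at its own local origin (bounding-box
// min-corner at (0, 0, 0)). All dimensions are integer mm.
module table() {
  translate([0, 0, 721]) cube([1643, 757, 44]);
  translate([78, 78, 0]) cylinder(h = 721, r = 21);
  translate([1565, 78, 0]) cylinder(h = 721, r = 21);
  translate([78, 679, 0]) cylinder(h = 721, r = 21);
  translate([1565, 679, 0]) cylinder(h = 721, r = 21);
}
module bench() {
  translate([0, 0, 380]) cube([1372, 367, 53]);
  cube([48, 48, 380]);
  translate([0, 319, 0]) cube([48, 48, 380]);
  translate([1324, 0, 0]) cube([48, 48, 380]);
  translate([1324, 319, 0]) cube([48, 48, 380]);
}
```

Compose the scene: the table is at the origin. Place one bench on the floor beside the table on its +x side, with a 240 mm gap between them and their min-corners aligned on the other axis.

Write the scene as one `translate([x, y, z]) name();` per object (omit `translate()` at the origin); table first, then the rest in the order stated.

table();
translate([1883, 0, 0]) bench();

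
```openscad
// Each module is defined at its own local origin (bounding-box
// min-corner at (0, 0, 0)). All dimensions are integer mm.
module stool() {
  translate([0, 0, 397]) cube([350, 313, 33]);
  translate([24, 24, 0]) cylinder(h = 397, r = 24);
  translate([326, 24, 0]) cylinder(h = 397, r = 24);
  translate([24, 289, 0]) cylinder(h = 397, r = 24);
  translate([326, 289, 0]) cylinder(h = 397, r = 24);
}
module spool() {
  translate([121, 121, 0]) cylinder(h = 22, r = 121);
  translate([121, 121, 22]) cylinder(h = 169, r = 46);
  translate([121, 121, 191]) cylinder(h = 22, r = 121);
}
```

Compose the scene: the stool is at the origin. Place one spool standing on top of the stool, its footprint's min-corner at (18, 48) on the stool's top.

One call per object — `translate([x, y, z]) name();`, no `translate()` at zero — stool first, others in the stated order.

stool();
translate([18, 48, 430]) spool();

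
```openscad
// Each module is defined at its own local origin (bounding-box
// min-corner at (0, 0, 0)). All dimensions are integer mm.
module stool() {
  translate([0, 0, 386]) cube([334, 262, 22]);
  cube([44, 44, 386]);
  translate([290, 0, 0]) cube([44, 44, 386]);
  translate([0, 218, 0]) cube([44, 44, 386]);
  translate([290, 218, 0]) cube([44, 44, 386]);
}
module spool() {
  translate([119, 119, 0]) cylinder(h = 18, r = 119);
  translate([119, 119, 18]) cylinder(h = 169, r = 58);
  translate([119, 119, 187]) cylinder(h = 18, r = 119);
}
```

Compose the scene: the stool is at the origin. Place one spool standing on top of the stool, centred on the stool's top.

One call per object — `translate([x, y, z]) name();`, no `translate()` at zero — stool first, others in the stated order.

stool();
translate([48, 12, 408]) spool();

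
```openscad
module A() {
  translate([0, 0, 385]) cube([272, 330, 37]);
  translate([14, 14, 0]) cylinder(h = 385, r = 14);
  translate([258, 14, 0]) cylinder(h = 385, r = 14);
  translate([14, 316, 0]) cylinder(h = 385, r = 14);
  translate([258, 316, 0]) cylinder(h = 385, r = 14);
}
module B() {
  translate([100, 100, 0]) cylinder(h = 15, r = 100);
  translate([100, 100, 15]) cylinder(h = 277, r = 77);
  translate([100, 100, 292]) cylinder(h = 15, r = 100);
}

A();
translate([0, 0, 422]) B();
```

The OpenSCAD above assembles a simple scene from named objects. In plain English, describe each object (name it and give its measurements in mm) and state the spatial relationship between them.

A is a simple wooden stool: a rectangular seat 272 mm (x) by 330 mm (y), 37 mm thick, top face at z = 422 mm, on four round legs, each 28 mm in diameter. The legs rest on z = 0, each leg's axis is inset half a diameter from the nearest pair of seat edges (so the leg's bounding box is flush with the corner).

B is a spool: two coaxial disc flanges of radius 100 mm and thickness 15 mm, joined by a core cylinder of radius 77 mm and height 277 mm. The lower flange rests on z = 0 and the three cylinders share a vertical axis.

The spool is on top of the stool.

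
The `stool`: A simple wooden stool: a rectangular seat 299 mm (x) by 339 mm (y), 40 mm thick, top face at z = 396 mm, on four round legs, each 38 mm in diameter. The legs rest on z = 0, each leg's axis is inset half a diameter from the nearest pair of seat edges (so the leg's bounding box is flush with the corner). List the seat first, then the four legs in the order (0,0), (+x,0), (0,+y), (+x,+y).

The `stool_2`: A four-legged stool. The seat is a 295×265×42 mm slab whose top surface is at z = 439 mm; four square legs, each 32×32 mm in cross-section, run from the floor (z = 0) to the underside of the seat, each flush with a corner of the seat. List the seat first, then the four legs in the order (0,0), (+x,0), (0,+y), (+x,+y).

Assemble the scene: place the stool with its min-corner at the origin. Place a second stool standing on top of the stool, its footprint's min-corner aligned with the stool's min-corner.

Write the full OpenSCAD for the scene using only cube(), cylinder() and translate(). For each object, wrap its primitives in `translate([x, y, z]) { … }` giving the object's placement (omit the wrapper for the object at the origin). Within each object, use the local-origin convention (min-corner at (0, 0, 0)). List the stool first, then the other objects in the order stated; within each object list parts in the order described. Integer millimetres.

translate([0, 0, 356]) cube([299, 339, 40]);
translate([19, 19, 0]) cylinder(h = 356, r = 19);
translate([280, 19, 0]) cylinder(h = 356, r = 19);
translate([19, 320, 0]) cylinder(h = 356, r = 19);
translate([280, 320, 0]) cylinder(h = 356, r = 19);
translate([0, 0, 396]) {
  translate([0, 0, 397]) cube([295, 265, 42]);
  cube([32, 32, 397]);
  translate([263, 0, 0]) cube([32, 32, 397]);
  translate([0, 233, 0]) cube([32, 32, 397]);
  translate([263, 233, 0]) cube([32, 32, 397]);
}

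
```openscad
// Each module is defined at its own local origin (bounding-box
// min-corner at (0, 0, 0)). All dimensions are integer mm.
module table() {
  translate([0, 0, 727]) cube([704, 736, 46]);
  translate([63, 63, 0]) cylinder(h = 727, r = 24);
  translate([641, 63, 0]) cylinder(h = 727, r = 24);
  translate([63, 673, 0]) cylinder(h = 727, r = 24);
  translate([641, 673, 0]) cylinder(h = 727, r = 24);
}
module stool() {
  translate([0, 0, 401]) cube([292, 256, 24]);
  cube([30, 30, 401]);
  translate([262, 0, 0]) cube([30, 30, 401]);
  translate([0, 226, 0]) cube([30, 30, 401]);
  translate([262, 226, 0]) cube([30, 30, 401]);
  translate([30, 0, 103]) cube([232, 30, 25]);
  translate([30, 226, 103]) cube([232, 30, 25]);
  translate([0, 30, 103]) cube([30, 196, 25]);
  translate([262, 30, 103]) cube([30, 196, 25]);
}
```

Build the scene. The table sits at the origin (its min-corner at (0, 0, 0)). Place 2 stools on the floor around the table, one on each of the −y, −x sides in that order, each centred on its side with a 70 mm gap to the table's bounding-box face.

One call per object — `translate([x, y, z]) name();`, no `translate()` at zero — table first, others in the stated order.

table();
translate([206, -326, 0]) stool();
translate([-362, 240, 0]) stool();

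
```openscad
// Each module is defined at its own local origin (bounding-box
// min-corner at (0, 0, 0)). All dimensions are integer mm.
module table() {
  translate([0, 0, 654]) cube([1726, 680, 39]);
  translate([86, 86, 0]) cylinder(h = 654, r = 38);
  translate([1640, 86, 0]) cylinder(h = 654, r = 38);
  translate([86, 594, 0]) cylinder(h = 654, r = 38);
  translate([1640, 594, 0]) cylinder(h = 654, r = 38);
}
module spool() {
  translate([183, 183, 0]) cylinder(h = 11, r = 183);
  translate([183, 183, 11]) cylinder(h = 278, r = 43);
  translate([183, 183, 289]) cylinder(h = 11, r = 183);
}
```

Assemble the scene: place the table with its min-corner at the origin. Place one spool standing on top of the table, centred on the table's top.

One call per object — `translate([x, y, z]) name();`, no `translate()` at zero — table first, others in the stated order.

table();
translate([680, 157, 693]) spool();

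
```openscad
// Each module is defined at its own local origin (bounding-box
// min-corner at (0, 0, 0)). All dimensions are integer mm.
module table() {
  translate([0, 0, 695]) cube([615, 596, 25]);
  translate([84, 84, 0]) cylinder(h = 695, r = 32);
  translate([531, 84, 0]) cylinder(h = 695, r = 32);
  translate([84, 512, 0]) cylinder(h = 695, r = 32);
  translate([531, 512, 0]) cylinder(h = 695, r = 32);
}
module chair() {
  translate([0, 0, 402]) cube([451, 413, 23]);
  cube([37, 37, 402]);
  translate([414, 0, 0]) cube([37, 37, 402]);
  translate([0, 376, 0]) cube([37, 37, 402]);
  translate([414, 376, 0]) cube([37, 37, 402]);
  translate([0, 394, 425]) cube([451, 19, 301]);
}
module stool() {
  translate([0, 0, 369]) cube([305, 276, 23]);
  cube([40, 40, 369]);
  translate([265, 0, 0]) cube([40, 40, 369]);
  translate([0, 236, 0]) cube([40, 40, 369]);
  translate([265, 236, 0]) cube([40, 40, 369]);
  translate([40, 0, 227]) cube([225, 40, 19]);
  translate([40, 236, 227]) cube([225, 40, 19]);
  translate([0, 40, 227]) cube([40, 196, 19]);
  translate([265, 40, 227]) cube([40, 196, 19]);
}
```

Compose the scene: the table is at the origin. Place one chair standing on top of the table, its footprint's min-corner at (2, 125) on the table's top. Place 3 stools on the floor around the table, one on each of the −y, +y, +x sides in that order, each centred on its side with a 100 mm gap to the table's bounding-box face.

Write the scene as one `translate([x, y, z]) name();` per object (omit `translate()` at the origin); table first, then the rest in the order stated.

table();
translate([2, 125, 720]) chair();
translate([155, -376, 0]) stool();
translate([155, 696, 0]) stool();
translate([715, 160, 0]) stool();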